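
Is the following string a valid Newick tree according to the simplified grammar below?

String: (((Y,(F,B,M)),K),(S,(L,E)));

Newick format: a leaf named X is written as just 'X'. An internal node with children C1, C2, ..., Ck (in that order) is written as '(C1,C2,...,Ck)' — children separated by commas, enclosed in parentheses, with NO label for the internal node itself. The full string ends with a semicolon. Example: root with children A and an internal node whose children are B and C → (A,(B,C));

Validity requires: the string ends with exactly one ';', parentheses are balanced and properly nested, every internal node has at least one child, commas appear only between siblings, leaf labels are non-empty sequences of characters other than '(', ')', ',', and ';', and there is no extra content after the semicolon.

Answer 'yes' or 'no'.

Answer: yes

Derivation:
Input: (((Y,(F,B,M)),K),(S,(L,E)));
Paren balance: 6 '(' vs 6 ')' OK
Ends with single ';': True
Full parse: OK
Valid: True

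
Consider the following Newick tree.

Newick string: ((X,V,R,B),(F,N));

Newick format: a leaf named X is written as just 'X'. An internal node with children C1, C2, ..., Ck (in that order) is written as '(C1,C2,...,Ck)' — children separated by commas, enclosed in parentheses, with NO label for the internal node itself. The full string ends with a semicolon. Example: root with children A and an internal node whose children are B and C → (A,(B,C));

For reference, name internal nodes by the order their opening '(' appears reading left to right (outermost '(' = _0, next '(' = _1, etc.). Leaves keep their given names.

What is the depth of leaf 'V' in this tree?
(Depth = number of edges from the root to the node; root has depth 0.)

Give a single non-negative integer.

Newick: ((X,V,R,B),(F,N));
Naming internals by '(' encounter order: outermost '(' = _0, next = _1, ...
Query node: V
Path from root: _0 -> _1 -> V
Depth of V: 2 (number of edges from root)

Answer: 2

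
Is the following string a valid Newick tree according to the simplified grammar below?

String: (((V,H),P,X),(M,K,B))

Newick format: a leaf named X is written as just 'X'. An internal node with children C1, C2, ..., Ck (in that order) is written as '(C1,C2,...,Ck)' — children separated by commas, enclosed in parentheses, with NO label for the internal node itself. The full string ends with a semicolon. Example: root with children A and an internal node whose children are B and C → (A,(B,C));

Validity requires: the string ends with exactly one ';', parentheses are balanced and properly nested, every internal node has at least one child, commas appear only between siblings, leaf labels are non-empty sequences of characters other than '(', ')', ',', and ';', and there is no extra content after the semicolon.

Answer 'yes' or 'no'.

Answer: no

Derivation:
Input: (((V,H),P,X),(M,K,B))
Paren balance: 4 '(' vs 4 ')' OK
Ends with single ';': False
Full parse: FAILS (must end with ;)
Valid: False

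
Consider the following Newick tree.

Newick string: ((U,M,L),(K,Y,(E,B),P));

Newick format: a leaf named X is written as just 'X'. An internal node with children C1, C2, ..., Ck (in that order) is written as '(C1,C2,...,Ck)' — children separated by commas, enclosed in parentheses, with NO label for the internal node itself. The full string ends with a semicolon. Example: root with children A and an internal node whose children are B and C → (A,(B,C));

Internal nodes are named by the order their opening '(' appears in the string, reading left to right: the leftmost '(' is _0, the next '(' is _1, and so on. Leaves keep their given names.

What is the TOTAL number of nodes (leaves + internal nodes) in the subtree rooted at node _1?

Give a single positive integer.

Newick: ((U,M,L),(K,Y,(E,B),P));
Locate _1: it is the '(' at position 1 (the 2nd '(' reading left to right).
Query: subtree rooted at _1
_1: subtree_size = 1 + 3
  U: subtree_size = 1 + 0
  M: subtree_size = 1 + 0
  L: subtree_size = 1 + 0
Total subtree size of _1: 4

Answer: 4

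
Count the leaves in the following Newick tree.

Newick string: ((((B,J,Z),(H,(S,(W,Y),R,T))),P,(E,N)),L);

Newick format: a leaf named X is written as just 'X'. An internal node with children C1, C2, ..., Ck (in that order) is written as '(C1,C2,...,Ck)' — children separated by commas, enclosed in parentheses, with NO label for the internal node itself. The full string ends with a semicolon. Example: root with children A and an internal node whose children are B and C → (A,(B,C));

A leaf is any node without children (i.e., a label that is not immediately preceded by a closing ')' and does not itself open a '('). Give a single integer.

Answer: 13

Derivation:
Newick: ((((B,J,Z),(H,(S,(W,Y),R,T))),P,(E,N)),L);
Scan left-to-right; a leaf is any maximal label run not followed by '(':
  pos 4: leaf 'B' → count = 1
  pos 6: leaf 'J' → count = 2
  pos 8: leaf 'Z' → count = 3
  pos 12: leaf 'H' → count = 4
  pos 15: leaf 'S' → count = 5
  pos 18: leaf 'W' → count = 6
  pos 20: leaf 'Y' → count = 7
  pos 23: leaf 'R' → count = 8
  pos 25: leaf 'T' → count = 9
  pos 30: leaf 'P' → count = 10
  pos 33: leaf 'E' → count = 11
  pos 35: leaf 'N' → count = 12
  pos 39: leaf 'L' → count = 13
Total leaves: 13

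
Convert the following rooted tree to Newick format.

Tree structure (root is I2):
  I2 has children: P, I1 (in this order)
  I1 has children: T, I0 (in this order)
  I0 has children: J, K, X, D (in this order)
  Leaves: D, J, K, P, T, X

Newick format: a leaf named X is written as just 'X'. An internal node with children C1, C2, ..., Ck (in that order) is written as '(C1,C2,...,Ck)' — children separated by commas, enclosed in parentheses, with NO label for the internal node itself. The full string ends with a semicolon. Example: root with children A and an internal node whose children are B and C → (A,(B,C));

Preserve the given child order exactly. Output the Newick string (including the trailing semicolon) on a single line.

Answer: (P,(T,(J,K,X,D)));

Derivation:
internal I2 with children ['P', 'I1']
  leaf 'P' → 'P'
  internal I1 with children ['T', 'I0']
    leaf 'T' → 'T'
    internal I0 with children ['J', 'K', 'X', 'D']
      leaf 'J' → 'J'
      leaf 'K' → 'K'
      leaf 'X' → 'X'
      leaf 'D' → 'D'
    → '(J,K,X,D)'
  → '(T,(J,K,X,D))'
→ '(P,(T,(J,K,X,D)))'
Final: (P,(T,(J,K,X,D)));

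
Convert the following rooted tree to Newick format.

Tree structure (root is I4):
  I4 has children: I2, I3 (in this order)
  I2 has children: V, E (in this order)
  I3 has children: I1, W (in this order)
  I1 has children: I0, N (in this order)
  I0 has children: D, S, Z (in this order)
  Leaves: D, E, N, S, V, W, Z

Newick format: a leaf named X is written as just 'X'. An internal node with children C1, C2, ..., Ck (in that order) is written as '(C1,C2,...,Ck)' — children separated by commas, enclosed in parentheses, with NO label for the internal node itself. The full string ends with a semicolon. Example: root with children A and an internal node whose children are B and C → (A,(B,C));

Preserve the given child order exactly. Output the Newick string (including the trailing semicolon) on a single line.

Answer: ((V,E),(((D,S,Z),N),W));

Derivation:
internal I4 with children ['I2', 'I3']
  internal I2 with children ['V', 'E']
    leaf 'V' → 'V'
    leaf 'E' → 'E'
  → '(V,E)'
  internal I3 with children ['I1', 'W']
    internal I1 with children ['I0', 'N']
      internal I0 with children ['D', 'S', 'Z']
        leaf 'D' → 'D'
        leaf 'S' → 'S'
        leaf 'Z' → 'Z'
      → '(D,S,Z)'
      leaf 'N' → 'N'
    → '((D,S,Z),N)'
    leaf 'W' → 'W'
  → '(((D,S,Z),N),W)'
→ '((V,E),(((D,S,Z),N),W))'
Final: ((V,E),(((D,S,Z),N),W));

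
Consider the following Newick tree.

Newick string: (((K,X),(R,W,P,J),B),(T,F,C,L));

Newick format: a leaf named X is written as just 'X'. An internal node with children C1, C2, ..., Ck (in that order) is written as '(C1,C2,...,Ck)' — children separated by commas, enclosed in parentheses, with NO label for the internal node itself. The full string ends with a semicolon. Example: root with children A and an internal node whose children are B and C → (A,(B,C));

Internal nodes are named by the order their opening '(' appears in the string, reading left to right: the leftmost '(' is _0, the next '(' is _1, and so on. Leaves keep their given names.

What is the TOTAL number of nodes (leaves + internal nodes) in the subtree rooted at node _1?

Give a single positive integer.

Answer: 10

Derivation:
Newick: (((K,X),(R,W,P,J),B),(T,F,C,L));
Locate _1: it is the '(' at position 1 (the 2nd '(' reading left to right).
Query: subtree rooted at _1
_1: subtree_size = 1 + 9
  _2: subtree_size = 1 + 2
    K: subtree_size = 1 + 0
    X: subtree_size = 1 + 0
  _3: subtree_size = 1 + 4
    R: subtree_size = 1 + 0
    W: subtree_size = 1 + 0
    P: subtree_size = 1 + 0
    J: subtree_size = 1 + 0
  B: subtree_size = 1 + 0
Total subtree size of _1: 10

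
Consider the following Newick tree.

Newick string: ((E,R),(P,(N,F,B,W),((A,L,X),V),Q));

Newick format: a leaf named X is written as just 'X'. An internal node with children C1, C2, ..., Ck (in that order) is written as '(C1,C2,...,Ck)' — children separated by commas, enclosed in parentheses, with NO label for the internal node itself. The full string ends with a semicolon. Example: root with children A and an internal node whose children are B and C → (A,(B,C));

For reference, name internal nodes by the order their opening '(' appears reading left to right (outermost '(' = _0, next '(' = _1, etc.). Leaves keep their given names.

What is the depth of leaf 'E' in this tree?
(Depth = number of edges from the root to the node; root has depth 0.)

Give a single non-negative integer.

Newick: ((E,R),(P,(N,F,B,W),((A,L,X),V),Q));
Naming internals by '(' encounter order: outermost '(' = _0, next = _1, ...
Query node: E
Path from root: _0 -> _1 -> E
Depth of E: 2 (number of edges from root)

Answer: 2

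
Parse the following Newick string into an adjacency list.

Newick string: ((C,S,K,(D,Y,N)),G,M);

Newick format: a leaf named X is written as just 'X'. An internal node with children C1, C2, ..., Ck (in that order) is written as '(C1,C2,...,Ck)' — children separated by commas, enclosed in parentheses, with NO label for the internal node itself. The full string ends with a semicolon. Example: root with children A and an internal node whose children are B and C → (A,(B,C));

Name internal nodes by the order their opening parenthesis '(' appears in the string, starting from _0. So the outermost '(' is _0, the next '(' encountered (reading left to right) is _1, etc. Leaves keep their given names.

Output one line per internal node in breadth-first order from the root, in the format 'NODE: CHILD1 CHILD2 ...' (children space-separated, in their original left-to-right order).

Input: ((C,S,K,(D,Y,N)),G,M);
Scanning left-to-right, naming '(' by encounter order:
  pos 0: '(' -> open internal node _0 (depth 1)
  pos 1: '(' -> open internal node _1 (depth 2)
  pos 8: '(' -> open internal node _2 (depth 3)
  pos 14: ')' -> close internal node _2 (now at depth 2)
  pos 15: ')' -> close internal node _1 (now at depth 1)
  pos 20: ')' -> close internal node _0 (now at depth 0)
Total internal nodes: 3
BFS adjacency from root:
  _0: _1 G M
  _1: C S K _2
  _2: D Y N

Answer: _0: _1 G M
_1: C S K _2
_2: D Y N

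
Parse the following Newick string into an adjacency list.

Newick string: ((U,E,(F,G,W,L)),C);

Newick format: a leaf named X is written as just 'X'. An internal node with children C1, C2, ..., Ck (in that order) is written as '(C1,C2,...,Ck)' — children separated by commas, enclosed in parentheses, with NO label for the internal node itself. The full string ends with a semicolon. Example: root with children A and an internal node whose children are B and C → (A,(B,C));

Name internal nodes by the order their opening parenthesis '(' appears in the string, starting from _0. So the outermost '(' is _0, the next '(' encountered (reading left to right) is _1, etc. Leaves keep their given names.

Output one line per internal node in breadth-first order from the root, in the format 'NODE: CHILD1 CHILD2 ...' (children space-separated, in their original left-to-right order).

Answer: _0: _1 C
_1: U E _2
_2: F G W L

Derivation:
Input: ((U,E,(F,G,W,L)),C);
Scanning left-to-right, naming '(' by encounter order:
  pos 0: '(' -> open internal node _0 (depth 1)
  pos 1: '(' -> open internal node _1 (depth 2)
  pos 6: '(' -> open internal node _2 (depth 3)
  pos 14: ')' -> close internal node _2 (now at depth 2)
  pos 15: ')' -> close internal node _1 (now at depth 1)
  pos 18: ')' -> close internal node _0 (now at depth 0)
Total internal nodes: 3
BFS adjacency from root:
  _0: _1 C
  _1: U E _2
  _2: F G W L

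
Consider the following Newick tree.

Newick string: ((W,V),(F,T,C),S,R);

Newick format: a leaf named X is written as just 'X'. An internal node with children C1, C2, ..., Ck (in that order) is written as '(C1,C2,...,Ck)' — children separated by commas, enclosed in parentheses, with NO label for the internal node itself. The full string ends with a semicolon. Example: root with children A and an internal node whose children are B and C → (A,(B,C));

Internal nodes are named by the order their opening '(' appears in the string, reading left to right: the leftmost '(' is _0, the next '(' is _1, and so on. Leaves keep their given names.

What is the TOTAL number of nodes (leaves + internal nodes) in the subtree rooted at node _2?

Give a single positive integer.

Answer: 4

Derivation:
Newick: ((W,V),(F,T,C),S,R);
Locate _2: it is the '(' at position 7 (the 3rd '(' reading left to right).
Query: subtree rooted at _2
_2: subtree_size = 1 + 3
  F: subtree_size = 1 + 0
  T: subtree_size = 1 + 0
  C: subtree_size = 1 + 0
Total subtree size of _2: 4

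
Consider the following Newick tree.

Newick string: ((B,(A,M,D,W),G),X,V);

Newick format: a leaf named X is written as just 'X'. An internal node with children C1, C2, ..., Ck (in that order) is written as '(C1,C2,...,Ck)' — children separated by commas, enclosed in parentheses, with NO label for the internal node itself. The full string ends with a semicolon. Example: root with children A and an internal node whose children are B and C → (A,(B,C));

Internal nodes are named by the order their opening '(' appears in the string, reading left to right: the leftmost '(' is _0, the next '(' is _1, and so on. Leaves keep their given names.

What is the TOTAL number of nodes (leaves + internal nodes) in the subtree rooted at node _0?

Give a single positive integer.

Newick: ((B,(A,M,D,W),G),X,V);
Locate _0: it is the '(' at position 0 (the 1st '(' reading left to right).
Query: subtree rooted at _0
_0: subtree_size = 1 + 10
  _1: subtree_size = 1 + 7
    B: subtree_size = 1 + 0
    _2: subtree_size = 1 + 4
      A: subtree_size = 1 + 0
      M: subtree_size = 1 + 0
      D: subtree_size = 1 + 0
      W: subtree_size = 1 + 0
    G: subtree_size = 1 + 0
  X: subtree_size = 1 + 0
  V: subtree_size = 1 + 0
Total subtree size of _0: 11

Answer: 11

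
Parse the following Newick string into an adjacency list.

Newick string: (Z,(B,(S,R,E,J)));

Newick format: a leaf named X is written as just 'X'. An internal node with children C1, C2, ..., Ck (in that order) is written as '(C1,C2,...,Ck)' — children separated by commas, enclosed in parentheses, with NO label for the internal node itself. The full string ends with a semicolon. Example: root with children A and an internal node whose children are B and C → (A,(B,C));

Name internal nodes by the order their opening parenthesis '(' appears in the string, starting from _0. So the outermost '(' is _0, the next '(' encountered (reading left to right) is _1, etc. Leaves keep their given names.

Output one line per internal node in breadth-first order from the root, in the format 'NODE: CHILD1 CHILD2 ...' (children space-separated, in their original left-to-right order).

Input: (Z,(B,(S,R,E,J)));
Scanning left-to-right, naming '(' by encounter order:
  pos 0: '(' -> open internal node _0 (depth 1)
  pos 3: '(' -> open internal node _1 (depth 2)
  pos 6: '(' -> open internal node _2 (depth 3)
  pos 14: ')' -> close internal node _2 (now at depth 2)
  pos 15: ')' -> close internal node _1 (now at depth 1)
  pos 16: ')' -> close internal node _0 (now at depth 0)
Total internal nodes: 3
BFS adjacency from root:
  _0: Z _1
  _1: B _2
  _2: S R E J

Answer: _0: Z _1
_1: B _2
_2: S R E J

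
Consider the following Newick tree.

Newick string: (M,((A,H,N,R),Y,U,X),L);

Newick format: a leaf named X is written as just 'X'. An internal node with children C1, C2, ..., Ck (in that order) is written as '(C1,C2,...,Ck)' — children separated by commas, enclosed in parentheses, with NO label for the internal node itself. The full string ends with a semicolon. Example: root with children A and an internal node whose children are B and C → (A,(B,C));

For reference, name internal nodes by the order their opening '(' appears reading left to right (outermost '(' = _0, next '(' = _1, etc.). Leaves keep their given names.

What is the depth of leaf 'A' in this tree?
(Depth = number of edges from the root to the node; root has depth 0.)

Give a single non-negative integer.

Answer: 3

Derivation:
Newick: (M,((A,H,N,R),Y,U,X),L);
Naming internals by '(' encounter order: outermost '(' = _0, next = _1, ...
Query node: A
Path from root: _0 -> _1 -> _2 -> A
Depth of A: 3 (number of edges from root)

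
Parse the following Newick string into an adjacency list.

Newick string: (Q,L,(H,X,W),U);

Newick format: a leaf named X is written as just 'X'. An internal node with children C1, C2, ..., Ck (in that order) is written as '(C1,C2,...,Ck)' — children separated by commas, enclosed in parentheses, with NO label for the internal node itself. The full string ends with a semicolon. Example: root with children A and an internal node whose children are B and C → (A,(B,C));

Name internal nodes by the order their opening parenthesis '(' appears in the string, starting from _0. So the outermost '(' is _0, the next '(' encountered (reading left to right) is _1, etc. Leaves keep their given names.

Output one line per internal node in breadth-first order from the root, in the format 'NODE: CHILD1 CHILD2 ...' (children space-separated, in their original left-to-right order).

Input: (Q,L,(H,X,W),U);
Scanning left-to-right, naming '(' by encounter order:
  pos 0: '(' -> open internal node _0 (depth 1)
  pos 5: '(' -> open internal node _1 (depth 2)
  pos 11: ')' -> close internal node _1 (now at depth 1)
  pos 14: ')' -> close internal node _0 (now at depth 0)
Total internal nodes: 2
BFS adjacency from root:
  _0: Q L _1 U
  _1: H X W

Answer: _0: Q L _1 U
_1: H X W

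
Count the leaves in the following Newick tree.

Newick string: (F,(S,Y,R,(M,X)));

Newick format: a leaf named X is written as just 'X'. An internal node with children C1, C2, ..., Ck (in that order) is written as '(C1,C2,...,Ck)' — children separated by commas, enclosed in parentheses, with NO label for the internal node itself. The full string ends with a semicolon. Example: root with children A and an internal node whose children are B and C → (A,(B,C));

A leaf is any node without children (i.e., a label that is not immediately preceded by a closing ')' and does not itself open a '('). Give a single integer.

Newick: (F,(S,Y,R,(M,X)));
Scan left-to-right; a leaf is any maximal label run not followed by '(':
  pos 1: leaf 'F' → count = 1
  pos 4: leaf 'S' → count = 2
  pos 6: leaf 'Y' → count = 3
  pos 8: leaf 'R' → count = 4
  pos 11: leaf 'M' → count = 5
  pos 13: leaf 'X' → count = 6
Total leaves: 6

Answer: 6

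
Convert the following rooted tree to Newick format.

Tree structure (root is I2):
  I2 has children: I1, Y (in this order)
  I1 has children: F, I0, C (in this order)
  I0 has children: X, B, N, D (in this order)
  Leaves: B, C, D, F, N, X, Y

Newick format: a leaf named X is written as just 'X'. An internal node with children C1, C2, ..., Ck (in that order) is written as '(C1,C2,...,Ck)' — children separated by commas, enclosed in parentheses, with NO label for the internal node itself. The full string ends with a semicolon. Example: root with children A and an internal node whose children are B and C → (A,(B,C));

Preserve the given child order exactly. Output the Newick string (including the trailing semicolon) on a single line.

internal I2 with children ['I1', 'Y']
  internal I1 with children ['F', 'I0', 'C']
    leaf 'F' → 'F'
    internal I0 with children ['X', 'B', 'N', 'D']
      leaf 'X' → 'X'
      leaf 'B' → 'B'
      leaf 'N' → 'N'
      leaf 'D' → 'D'
    → '(X,B,N,D)'
    leaf 'C' → 'C'
  → '(F,(X,B,N,D),C)'
  leaf 'Y' → 'Y'
→ '((F,(X,B,N,D),C),Y)'
Final: ((F,(X,B,N,D),C),Y);

Answer: ((F,(X,B,N,D),C),Y);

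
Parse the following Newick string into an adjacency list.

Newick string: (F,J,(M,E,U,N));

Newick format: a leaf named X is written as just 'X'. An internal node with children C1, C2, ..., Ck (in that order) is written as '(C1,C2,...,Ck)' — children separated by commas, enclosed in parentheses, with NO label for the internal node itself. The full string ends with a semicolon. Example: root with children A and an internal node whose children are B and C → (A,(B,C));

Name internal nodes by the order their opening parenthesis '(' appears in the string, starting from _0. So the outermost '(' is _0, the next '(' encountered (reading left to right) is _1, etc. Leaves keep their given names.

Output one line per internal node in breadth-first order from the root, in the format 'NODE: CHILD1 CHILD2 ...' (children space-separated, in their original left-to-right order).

Input: (F,J,(M,E,U,N));
Scanning left-to-right, naming '(' by encounter order:
  pos 0: '(' -> open internal node _0 (depth 1)
  pos 5: '(' -> open internal node _1 (depth 2)
  pos 13: ')' -> close internal node _1 (now at depth 1)
  pos 14: ')' -> close internal node _0 (now at depth 0)
Total internal nodes: 2
BFS adjacency from root:
  _0: F J _1
  _1: M E U N

Answer: _0: F J _1
_1: M E U N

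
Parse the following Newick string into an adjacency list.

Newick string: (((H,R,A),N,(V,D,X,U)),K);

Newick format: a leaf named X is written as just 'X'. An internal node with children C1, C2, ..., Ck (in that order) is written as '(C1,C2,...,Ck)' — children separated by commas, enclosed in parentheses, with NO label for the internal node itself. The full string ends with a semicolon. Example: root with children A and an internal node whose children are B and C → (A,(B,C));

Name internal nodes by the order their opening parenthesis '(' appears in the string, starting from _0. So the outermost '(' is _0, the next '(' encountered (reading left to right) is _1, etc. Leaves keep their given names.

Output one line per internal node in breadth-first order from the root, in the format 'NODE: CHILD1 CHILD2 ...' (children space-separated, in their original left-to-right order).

Answer: _0: _1 K
_1: _2 N _3
_2: H R A
_3: V D X U

Derivation:
Input: (((H,R,A),N,(V,D,X,U)),K);
Scanning left-to-right, naming '(' by encounter order:
  pos 0: '(' -> open internal node _0 (depth 1)
  pos 1: '(' -> open internal node _1 (depth 2)
  pos 2: '(' -> open internal node _2 (depth 3)
  pos 8: ')' -> close internal node _2 (now at depth 2)
  pos 12: '(' -> open internal node _3 (depth 3)
  pos 20: ')' -> close internal node _3 (now at depth 2)
  pos 21: ')' -> close internal node _1 (now at depth 1)
  pos 24: ')' -> close internal node _0 (now at depth 0)
Total internal nodes: 4
BFS adjacency from root:
  _0: _1 K
  _1: _2 N _3
  _2: H R A
  _3: V D X U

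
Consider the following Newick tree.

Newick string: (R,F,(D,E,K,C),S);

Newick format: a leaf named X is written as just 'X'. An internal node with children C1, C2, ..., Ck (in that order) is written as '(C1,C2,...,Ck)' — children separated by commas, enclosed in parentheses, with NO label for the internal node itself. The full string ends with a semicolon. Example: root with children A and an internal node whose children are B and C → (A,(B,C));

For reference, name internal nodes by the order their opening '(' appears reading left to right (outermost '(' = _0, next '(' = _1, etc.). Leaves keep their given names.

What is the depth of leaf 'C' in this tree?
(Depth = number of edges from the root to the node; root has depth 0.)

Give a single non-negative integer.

Newick: (R,F,(D,E,K,C),S);
Naming internals by '(' encounter order: outermost '(' = _0, next = _1, ...
Query node: C
Path from root: _0 -> _1 -> C
Depth of C: 2 (number of edges from root)

Answer: 2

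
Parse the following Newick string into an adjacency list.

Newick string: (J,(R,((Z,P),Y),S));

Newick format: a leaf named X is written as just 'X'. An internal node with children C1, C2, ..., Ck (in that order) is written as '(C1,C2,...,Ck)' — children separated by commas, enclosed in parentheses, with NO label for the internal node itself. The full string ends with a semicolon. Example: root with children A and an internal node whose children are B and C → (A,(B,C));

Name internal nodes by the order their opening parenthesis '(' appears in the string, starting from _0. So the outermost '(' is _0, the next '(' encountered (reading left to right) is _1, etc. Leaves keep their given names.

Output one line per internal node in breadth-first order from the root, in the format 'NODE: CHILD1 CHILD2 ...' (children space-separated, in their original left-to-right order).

Input: (J,(R,((Z,P),Y),S));
Scanning left-to-right, naming '(' by encounter order:
  pos 0: '(' -> open internal node _0 (depth 1)
  pos 3: '(' -> open internal node _1 (depth 2)
  pos 6: '(' -> open internal node _2 (depth 3)
  pos 7: '(' -> open internal node _3 (depth 4)
  pos 11: ')' -> close internal node _3 (now at depth 3)
  pos 14: ')' -> close internal node _2 (now at depth 2)
  pos 17: ')' -> close internal node _1 (now at depth 1)
  pos 18: ')' -> close internal node _0 (now at depth 0)
Total internal nodes: 4
BFS adjacency from root:
  _0: J _1
  _1: R _2 S
  _2: _3 Y
  _3: Z P

Answer: _0: J _1
_1: R _2 S
_2: _3 Y
_3: Z P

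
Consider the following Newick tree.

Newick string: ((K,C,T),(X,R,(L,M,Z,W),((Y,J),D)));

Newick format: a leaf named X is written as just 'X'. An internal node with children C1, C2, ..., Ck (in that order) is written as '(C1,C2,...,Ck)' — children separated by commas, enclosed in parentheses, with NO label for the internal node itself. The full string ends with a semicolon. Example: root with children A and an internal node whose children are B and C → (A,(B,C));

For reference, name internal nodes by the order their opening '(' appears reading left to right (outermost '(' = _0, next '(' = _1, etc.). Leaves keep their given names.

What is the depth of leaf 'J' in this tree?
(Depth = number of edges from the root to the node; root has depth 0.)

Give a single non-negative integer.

Answer: 4

Derivation:
Newick: ((K,C,T),(X,R,(L,M,Z,W),((Y,J),D)));
Naming internals by '(' encounter order: outermost '(' = _0, next = _1, ...
Query node: J
Path from root: _0 -> _2 -> _4 -> _5 -> J
Depth of J: 4 (number of edges from root)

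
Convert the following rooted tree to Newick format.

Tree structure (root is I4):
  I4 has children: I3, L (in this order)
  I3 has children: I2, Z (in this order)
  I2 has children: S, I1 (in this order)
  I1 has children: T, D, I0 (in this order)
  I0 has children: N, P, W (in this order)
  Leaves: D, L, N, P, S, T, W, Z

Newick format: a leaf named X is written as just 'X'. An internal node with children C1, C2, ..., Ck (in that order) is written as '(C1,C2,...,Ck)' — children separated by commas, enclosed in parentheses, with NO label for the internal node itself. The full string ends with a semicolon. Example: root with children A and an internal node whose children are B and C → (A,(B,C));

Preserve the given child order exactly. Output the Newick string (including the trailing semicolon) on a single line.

internal I4 with children ['I3', 'L']
  internal I3 with children ['I2', 'Z']
    internal I2 with children ['S', 'I1']
      leaf 'S' → 'S'
      internal I1 with children ['T', 'D', 'I0']
        leaf 'T' → 'T'
        leaf 'D' → 'D'
        internal I0 with children ['N', 'P', 'W']
          leaf 'N' → 'N'
          leaf 'P' → 'P'
          leaf 'W' → 'W'
        → '(N,P,W)'
      → '(T,D,(N,P,W))'
    → '(S,(T,D,(N,P,W)))'
    leaf 'Z' → 'Z'
  → '((S,(T,D,(N,P,W))),Z)'
  leaf 'L' → 'L'
→ '(((S,(T,D,(N,P,W))),Z),L)'
Final: (((S,(T,D,(N,P,W))),Z),L);

Answer: (((S,(T,D,(N,P,W))),Z),L);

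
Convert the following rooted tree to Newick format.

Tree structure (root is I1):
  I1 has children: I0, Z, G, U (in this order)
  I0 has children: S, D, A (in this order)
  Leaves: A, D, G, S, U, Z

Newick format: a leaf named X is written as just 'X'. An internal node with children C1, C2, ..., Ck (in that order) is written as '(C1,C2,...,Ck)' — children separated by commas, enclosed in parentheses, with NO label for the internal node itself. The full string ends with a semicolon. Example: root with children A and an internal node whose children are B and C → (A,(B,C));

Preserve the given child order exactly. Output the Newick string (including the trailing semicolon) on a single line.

internal I1 with children ['I0', 'Z', 'G', 'U']
  internal I0 with children ['S', 'D', 'A']
    leaf 'S' → 'S'
    leaf 'D' → 'D'
    leaf 'A' → 'A'
  → '(S,D,A)'
  leaf 'Z' → 'Z'
  leaf 'G' → 'G'
  leaf 'U' → 'U'
→ '((S,D,A),Z,G,U)'
Final: ((S,D,A),Z,G,U);

Answer: ((S,D,A),Z,G,U);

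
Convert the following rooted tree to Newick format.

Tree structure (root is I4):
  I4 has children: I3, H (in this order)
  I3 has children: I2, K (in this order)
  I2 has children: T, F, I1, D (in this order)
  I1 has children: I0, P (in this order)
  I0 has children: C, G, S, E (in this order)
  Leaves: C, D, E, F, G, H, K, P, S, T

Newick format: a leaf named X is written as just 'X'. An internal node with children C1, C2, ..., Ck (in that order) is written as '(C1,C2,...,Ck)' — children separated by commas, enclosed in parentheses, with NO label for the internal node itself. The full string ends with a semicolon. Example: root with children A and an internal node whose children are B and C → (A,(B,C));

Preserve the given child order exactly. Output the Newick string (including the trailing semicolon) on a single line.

internal I4 with children ['I3', 'H']
  internal I3 with children ['I2', 'K']
    internal I2 with children ['T', 'F', 'I1', 'D']
      leaf 'T' → 'T'
      leaf 'F' → 'F'
      internal I1 with children ['I0', 'P']
        internal I0 with children ['C', 'G', 'S', 'E']
          leaf 'C' → 'C'
          leaf 'G' → 'G'
          leaf 'S' → 'S'
          leaf 'E' → 'E'
        → '(C,G,S,E)'
        leaf 'P' → 'P'
      → '((C,G,S,E),P)'
      leaf 'D' → 'D'
    → '(T,F,((C,G,S,E),P),D)'
    leaf 'K' → 'K'
  → '((T,F,((C,G,S,E),P),D),K)'
  leaf 'H' → 'H'
→ '(((T,F,((C,G,S,E),P),D),K),H)'
Final: (((T,F,((C,G,S,E),P),D),K),H);

Answer: (((T,F,((C,G,S,E),P),D),K),H);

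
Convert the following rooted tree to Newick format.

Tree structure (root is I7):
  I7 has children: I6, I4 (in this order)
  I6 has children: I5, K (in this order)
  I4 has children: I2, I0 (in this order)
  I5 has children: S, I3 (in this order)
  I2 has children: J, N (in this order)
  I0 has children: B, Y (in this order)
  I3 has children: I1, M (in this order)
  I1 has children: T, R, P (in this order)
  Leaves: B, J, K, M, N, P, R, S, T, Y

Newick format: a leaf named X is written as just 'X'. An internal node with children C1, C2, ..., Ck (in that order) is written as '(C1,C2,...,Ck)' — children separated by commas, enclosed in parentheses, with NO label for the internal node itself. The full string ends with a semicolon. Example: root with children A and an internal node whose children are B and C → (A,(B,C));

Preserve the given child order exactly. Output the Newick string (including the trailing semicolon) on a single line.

Answer: (((S,((T,R,P),M)),K),((J,N),(B,Y)));

Derivation:
internal I7 with children ['I6', 'I4']
  internal I6 with children ['I5', 'K']
    internal I5 with children ['S', 'I3']
      leaf 'S' → 'S'
      internal I3 with children ['I1', 'M']
        internal I1 with children ['T', 'R', 'P']
          leaf 'T' → 'T'
          leaf 'R' → 'R'
          leaf 'P' → 'P'
        → '(T,R,P)'
        leaf 'M' → 'M'
      → '((T,R,P),M)'
    → '(S,((T,R,P),M))'
    leaf 'K' → 'K'
  → '((S,((T,R,P),M)),K)'
  internal I4 with children ['I2', 'I0']
    internal I2 with children ['J', 'N']
      leaf 'J' → 'J'
      leaf 'N' → 'N'
    → '(J,N)'
    internal I0 with children ['B', 'Y']
      leaf 'B' → 'B'
      leaf 'Y' → 'Y'
    → '(B,Y)'
  → '((J,N),(B,Y))'
→ '(((S,((T,R,P),M)),K),((J,N),(B,Y)))'
Final: (((S,((T,R,P),M)),K),((J,N),(B,Y)));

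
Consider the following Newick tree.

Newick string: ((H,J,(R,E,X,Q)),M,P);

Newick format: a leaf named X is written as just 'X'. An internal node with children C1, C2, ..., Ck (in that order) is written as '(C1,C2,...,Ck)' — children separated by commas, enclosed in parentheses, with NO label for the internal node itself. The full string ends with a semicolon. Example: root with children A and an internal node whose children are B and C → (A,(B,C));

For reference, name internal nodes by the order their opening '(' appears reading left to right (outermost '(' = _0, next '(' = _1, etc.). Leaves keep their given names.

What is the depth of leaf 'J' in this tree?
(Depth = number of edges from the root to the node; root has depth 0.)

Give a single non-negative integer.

Newick: ((H,J,(R,E,X,Q)),M,P);
Naming internals by '(' encounter order: outermost '(' = _0, next = _1, ...
Query node: J
Path from root: _0 -> _1 -> J
Depth of J: 2 (number of edges from root)

Answer: 2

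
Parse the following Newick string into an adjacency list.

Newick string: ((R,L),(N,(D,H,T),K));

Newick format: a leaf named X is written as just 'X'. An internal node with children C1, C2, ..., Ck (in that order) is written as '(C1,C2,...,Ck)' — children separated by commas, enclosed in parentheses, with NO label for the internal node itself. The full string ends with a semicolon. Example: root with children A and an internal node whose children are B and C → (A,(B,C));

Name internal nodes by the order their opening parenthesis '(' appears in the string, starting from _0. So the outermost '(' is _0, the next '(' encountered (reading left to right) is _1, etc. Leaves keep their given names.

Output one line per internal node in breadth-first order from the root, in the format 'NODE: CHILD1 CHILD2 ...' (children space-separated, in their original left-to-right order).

Answer: _0: _1 _2
_1: R L
_2: N _3 K
_3: D H T

Derivation:
Input: ((R,L),(N,(D,H,T),K));
Scanning left-to-right, naming '(' by encounter order:
  pos 0: '(' -> open internal node _0 (depth 1)
  pos 1: '(' -> open internal node _1 (depth 2)
  pos 5: ')' -> close internal node _1 (now at depth 1)
  pos 7: '(' -> open internal node _2 (depth 2)
  pos 10: '(' -> open internal node _3 (depth 3)
  pos 16: ')' -> close internal node _3 (now at depth 2)
  pos 19: ')' -> close internal node _2 (now at depth 1)
  pos 20: ')' -> close internal node _0 (now at depth 0)
Total internal nodes: 4
BFS adjacency from root:
  _0: _1 _2
  _1: R L
  _2: N _3 K
  _3: D H T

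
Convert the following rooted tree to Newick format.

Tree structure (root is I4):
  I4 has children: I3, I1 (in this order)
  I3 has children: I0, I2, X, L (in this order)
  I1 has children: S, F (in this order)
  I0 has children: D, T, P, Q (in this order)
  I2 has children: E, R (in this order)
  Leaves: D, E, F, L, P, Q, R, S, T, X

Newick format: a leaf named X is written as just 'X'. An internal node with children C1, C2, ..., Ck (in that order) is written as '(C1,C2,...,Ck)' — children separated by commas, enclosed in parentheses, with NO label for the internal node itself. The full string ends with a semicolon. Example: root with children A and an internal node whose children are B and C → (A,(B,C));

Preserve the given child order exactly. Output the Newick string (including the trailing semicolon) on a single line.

Answer: (((D,T,P,Q),(E,R),X,L),(S,F));

Derivation:
internal I4 with children ['I3', 'I1']
  internal I3 with children ['I0', 'I2', 'X', 'L']
    internal I0 with children ['D', 'T', 'P', 'Q']
      leaf 'D' → 'D'
      leaf 'T' → 'T'
      leaf 'P' → 'P'
      leaf 'Q' → 'Q'
    → '(D,T,P,Q)'
    internal I2 with children ['E', 'R']
      leaf 'E' → 'E'
      leaf 'R' → 'R'
    → '(E,R)'
    leaf 'X' → 'X'
    leaf 'L' → 'L'
  → '((D,T,P,Q),(E,R),X,L)'
  internal I1 with children ['S', 'F']
    leaf 'S' → 'S'
    leaf 'F' → 'F'
  → '(S,F)'
→ '(((D,T,P,Q),(E,R),X,L),(S,F))'
Final: (((D,T,P,Q),(E,R),X,L),(S,F));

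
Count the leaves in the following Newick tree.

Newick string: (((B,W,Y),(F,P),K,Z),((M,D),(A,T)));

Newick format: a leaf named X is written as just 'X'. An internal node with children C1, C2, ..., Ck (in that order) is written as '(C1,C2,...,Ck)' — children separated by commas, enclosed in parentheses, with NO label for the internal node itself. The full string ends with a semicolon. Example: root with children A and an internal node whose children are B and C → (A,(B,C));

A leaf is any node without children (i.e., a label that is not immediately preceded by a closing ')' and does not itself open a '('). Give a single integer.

Answer: 11

Derivation:
Newick: (((B,W,Y),(F,P),K,Z),((M,D),(A,T)));
Scan left-to-right; a leaf is any maximal label run not followed by '(':
  pos 3: leaf 'B' → count = 1
  pos 5: leaf 'W' → count = 2
  pos 7: leaf 'Y' → count = 3
  pos 11: leaf 'F' → count = 4
  pos 13: leaf 'P' → count = 5
  pos 16: leaf 'K' → count = 6
  pos 18: leaf 'Z' → count = 7
  pos 23: leaf 'M' → count = 8
  pos 25: leaf 'D' → count = 9
  pos 29: leaf 'A' → count = 10
  pos 31: leaf 'T' → count = 11
Total leaves: 11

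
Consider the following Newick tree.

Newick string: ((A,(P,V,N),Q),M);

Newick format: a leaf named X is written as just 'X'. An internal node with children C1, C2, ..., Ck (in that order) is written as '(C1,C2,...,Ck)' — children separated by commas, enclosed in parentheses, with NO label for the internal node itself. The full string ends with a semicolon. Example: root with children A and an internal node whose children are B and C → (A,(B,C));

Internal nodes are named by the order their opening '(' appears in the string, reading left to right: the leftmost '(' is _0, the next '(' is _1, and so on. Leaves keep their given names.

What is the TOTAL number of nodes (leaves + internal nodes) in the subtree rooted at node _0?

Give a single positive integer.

Answer: 9

Derivation:
Newick: ((A,(P,V,N),Q),M);
Locate _0: it is the '(' at position 0 (the 1st '(' reading left to right).
Query: subtree rooted at _0
_0: subtree_size = 1 + 8
  _1: subtree_size = 1 + 6
    A: subtree_size = 1 + 0
    _2: subtree_size = 1 + 3
      P: subtree_size = 1 + 0
      V: subtree_size = 1 + 0
      N: subtree_size = 1 + 0
    Q: subtree_size = 1 + 0
  M: subtree_size = 1 + 0
Total subtree size of _0: 9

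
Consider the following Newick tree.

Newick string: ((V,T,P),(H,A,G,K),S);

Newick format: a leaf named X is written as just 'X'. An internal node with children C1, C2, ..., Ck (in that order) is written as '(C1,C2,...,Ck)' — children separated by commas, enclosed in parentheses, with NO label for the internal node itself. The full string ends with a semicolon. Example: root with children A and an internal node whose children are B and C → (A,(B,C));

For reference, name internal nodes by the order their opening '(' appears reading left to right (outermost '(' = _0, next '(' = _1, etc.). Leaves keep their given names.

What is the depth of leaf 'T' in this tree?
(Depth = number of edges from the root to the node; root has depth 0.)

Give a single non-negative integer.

Answer: 2

Derivation:
Newick: ((V,T,P),(H,A,G,K),S);
Naming internals by '(' encounter order: outermost '(' = _0, next = _1, ...
Query node: T
Path from root: _0 -> _1 -> T
Depth of T: 2 (number of edges from root)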